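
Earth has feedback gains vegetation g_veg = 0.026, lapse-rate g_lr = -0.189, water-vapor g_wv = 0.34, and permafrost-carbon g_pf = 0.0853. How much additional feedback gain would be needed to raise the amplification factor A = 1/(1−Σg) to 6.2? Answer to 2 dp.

Current total gain = 0.2623.
Target gain for A = 6.2: g* = 1 − 1/6.2 = 0.8387.
Additional gain needed = 0.8387 − 0.2623 = 0.58.

0.58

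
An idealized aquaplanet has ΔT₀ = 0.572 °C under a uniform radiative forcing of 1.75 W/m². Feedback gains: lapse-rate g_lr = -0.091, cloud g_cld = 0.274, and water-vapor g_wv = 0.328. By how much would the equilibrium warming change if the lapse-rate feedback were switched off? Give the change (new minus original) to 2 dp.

Original: g = 0.511, ΔT = 0.572/(1−0.511) = 1.1697 °C.
Without lapse-rate: g' = 0.602, ΔT' = 0.572/(1−0.602) = 1.4372 °C.
Change = 1.4372 − 1.1697 = 0.27 °C.

0.27 °C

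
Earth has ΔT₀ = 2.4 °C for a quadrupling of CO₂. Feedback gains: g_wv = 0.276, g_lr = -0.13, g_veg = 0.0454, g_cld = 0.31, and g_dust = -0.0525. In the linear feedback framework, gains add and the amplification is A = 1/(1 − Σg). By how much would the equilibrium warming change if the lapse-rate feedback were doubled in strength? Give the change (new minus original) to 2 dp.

Original: g = 0.4489, ΔT = 2.4/(1−0.4489) = 4.3549 °C.
With doubled lapse-rate: g' = 0.3189, ΔT' = 2.4/(1−0.3189) = 3.5237 °C.
Change = 3.5237 − 4.3549 = -0.83 °C.

-0.83 °C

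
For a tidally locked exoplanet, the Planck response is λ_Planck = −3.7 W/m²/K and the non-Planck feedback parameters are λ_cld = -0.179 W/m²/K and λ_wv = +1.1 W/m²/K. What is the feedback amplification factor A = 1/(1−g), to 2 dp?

1.33

Convert to gains: g_cld = -0.179/3.7 = -0.04838; g_wv = 1.1/3.7 = 0.2973.
Total gain g = 0.24892.
A = 1/(1 − 0.24892) = 1.33.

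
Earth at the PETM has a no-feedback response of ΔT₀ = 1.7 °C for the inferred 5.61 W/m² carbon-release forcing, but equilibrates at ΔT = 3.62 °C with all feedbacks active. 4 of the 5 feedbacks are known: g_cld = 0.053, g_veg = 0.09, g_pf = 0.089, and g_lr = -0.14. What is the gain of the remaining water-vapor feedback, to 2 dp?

0.44

Amplification A = ΔT/ΔT₀ = 3.62/1.7 = 2.129.
Total gain g = 1 − 1/A = 1 − 1/2.129 = 0.5303.
Known gains sum to 0.053 + 0.09 + 0.089 − 0.14 = 0.092.
g_wv = 0.5303 − 0.092 = 0.44.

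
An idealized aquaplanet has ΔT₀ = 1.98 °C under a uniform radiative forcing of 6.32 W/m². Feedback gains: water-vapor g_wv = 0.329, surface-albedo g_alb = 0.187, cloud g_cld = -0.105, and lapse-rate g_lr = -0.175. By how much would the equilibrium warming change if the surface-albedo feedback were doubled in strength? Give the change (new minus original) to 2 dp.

0.84 °C

Original: g = 0.236, ΔT = 1.98/(1−0.236) = 2.5916 °C.
With doubled surface-albedo: g' = 0.423, ΔT' = 1.98/(1−0.423) = 3.4315 °C.
Change = 3.4315 − 2.5916 = 0.84 °C.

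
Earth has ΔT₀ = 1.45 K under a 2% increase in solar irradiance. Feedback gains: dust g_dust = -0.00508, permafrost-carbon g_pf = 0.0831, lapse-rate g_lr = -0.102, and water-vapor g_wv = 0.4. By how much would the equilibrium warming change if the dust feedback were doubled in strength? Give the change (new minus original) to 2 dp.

-0.02 K

Original: g = 0.37602, ΔT = 1.45/(1−0.37602) = 2.3238 K.
With doubled dust: g' = 0.37094, ΔT' = 1.45/(1−0.37094) = 2.3050 K.
Change = 2.3050 − 2.3238 = -0.02 K.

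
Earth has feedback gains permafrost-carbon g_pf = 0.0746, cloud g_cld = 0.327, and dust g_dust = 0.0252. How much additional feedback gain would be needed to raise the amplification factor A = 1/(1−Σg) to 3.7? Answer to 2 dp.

0.30

Current total gain = 0.4268.
Target gain for A = 3.7: g* = 1 − 1/3.7 = 0.7297.
Additional gain needed = 0.7297 − 0.4268 = 0.30.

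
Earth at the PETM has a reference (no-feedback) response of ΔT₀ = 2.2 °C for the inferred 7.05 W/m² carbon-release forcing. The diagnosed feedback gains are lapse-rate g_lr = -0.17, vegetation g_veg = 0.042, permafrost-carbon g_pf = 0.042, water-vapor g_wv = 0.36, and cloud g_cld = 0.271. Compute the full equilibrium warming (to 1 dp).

Total gain g = -0.17 + 0.042 + 0.042 + 0.36 + 0.271 = 0.545.
Amplification A = 1/(1 − 0.545) = 2.198.
ΔT = 2.2 × 2.198 = 4.8 °C.

4.8 °C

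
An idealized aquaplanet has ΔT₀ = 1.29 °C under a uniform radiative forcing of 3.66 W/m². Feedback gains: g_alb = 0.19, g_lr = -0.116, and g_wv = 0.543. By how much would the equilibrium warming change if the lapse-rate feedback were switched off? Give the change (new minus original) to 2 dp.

1.46 °C

Original: g = 0.617, ΔT = 1.29/(1−0.617) = 3.3681 °C.
Without lapse-rate: g' = 0.733, ΔT' = 1.29/(1−0.733) = 4.8315 °C.
Change = 4.8315 − 3.3681 = 1.46 °C.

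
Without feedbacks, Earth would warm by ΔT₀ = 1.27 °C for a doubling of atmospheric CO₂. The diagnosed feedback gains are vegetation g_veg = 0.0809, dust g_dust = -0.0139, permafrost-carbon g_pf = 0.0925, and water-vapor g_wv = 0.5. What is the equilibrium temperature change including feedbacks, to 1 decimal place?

Total gain g = 0.0809 − 0.0139 + 0.0925 + 0.5 = 0.6595.
Amplification A = 1/(1 − 0.6595) = 2.937.
ΔT = 1.27 × 2.937 = 3.7 °C.

3.7 °C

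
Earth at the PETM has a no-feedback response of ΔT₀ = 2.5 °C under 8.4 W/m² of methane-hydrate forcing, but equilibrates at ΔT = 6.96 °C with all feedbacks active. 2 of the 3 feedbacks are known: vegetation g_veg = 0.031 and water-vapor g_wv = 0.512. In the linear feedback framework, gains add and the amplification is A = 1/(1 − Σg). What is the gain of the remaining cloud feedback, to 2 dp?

Amplification A = ΔT/ΔT₀ = 6.96/2.5 = 2.784.
Total gain g = 1 − 1/A = 1 − 1/2.784 = 0.6408.
Known gains sum to 0.031 + 0.512 = 0.543.
g_cld = 0.6408 − 0.543 = 0.10.

0.10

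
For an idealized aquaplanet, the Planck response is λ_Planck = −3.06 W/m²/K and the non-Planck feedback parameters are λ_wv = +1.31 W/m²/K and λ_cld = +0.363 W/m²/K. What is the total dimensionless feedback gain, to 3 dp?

0.547

Convert to gains: g_wv = 1.31/3.06 = 0.4281; g_cld = 0.363/3.06 = 0.1186.
Total gain g = 0.5467.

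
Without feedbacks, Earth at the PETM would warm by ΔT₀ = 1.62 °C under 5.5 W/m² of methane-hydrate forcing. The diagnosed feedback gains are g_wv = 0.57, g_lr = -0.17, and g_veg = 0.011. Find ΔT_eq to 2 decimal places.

2.75 °C

Total gain g = 0.57 − 0.17 + 0.011 = 0.411.
Amplification A = 1/(1 − 0.411) = 1.698.
ΔT = 1.62 × 1.698 = 2.75 °C.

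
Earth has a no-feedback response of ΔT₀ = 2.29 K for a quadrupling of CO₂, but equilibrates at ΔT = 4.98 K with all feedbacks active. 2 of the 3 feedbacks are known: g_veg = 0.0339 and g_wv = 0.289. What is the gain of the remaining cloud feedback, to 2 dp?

0.22

Amplification A = ΔT/ΔT₀ = 4.98/2.29 = 2.175.
Total gain g = 1 − 1/A = 1 − 1/2.175 = 0.5402.
Known gains sum to 0.0339 + 0.289 = 0.3229.
g_cld = 0.5402 − 0.3229 = 0.22.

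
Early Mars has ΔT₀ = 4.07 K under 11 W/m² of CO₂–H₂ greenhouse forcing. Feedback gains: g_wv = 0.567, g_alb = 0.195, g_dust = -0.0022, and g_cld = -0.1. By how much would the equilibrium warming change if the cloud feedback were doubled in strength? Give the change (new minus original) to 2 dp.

-2.72 K

Original: g = 0.6598, ΔT = 4.07/(1−0.6598) = 11.9636 K.
With doubled cloud: g' = 0.5598, ΔT' = 4.07/(1−0.5598) = 9.2458 K.
Change = 9.2458 − 11.9636 = -2.72 K.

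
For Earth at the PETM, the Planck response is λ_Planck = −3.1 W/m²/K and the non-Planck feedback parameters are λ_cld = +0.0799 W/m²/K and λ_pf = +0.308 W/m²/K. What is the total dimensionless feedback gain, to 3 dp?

Convert to gains: g_cld = 0.0799/3.1 = 0.02577; g_pf = 0.308/3.1 = 0.09935.
Total gain g = 0.12512.

0.125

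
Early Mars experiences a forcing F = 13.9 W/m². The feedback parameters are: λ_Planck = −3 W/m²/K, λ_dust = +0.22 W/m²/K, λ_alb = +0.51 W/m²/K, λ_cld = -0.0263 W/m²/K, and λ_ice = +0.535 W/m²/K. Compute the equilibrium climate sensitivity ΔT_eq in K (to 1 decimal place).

Net feedback parameter λ = (−3) + (+0.22) + (+0.51) + (-0.0263) + (+0.535) = -1.7613 W/m²/K.
ΔT = −F/λ = −13.9/(-1.7613) = 7.9 K.

7.9 K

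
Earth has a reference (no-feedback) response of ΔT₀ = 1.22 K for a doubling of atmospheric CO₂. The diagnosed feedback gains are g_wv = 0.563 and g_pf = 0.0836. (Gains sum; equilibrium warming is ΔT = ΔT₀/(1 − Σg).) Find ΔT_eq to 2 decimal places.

3.45 K

Total gain g = 0.563 + 0.0836 = 0.6466.
Amplification A = 1/(1 − 0.6466) = 2.83.
ΔT = 1.22 × 2.83 = 3.45 K.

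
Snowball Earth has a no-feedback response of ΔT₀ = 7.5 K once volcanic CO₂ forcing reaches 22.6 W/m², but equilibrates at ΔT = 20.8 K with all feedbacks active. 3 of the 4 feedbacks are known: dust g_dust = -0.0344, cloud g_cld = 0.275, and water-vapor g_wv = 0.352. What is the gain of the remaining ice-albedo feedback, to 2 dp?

0.05

Amplification A = ΔT/ΔT₀ = 20.8/7.5 = 2.773.
Total gain g = 1 − 1/A = 1 − 1/2.773 = 0.6394.
Known gains sum to -0.0344 + 0.275 + 0.352 = 0.5926.
g_ice = 0.6394 − 0.5926 = 0.05.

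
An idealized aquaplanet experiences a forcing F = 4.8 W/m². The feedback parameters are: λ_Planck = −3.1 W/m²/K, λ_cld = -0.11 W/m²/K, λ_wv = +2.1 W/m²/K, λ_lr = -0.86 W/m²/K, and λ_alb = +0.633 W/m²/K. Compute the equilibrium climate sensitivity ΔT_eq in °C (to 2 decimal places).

Net feedback parameter λ = (−3.1) + (-0.11) + (+2.1) + (-0.86) + (+0.633) = -1.337 W/m²/K.
ΔT = −F/λ = −4.8/(-1.337) = 3.59 °C.

3.59 °C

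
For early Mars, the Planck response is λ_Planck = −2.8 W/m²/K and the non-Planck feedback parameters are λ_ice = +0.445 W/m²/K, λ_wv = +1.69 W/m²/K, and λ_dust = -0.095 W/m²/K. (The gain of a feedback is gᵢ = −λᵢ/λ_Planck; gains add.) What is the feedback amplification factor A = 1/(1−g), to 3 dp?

Convert to gains: g_ice = 0.445/2.8 = 0.1589; g_wv = 1.69/2.8 = 0.6036; g_dust = -0.095/2.8 = -0.03393.
Total gain g = 0.72857.
A = 1/(1 − 0.72857) = 3.684.

3.684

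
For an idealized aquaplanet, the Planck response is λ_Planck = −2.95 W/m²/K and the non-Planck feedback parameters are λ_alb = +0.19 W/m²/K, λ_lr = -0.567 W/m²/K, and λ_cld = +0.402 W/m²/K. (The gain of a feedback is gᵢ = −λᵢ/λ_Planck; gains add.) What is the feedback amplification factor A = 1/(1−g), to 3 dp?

Convert to gains: g_alb = 0.19/2.95 = 0.06441; g_lr = -0.567/2.95 = -0.1922; g_cld = 0.402/2.95 = 0.1363.
Total gain g = 0.00851.
A = 1/(1 − 0.00851) = 1.009.

1.009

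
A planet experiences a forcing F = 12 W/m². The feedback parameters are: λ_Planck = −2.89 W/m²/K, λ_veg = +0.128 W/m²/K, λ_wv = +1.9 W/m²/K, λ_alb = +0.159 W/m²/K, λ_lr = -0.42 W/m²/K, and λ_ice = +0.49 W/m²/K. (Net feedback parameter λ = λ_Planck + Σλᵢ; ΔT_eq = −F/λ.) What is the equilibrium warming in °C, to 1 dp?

19.0 °C

Net feedback parameter λ = (−2.89) + (+0.128) + (+1.9) + (+0.159) + (-0.42) + (+0.49) = -0.633 W/m²/K.
ΔT = −F/λ = −12/(-0.633) = 19.0 °C.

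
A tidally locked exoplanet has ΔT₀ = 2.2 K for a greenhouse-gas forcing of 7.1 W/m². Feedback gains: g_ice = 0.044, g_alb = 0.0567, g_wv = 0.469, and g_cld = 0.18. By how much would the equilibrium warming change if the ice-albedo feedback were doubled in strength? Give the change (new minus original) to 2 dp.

Original: g = 0.7497, ΔT = 2.2/(1−0.7497) = 8.7895 K.
With doubled ice-albedo: g' = 0.7937, ΔT' = 2.2/(1−0.7937) = 10.6641 K.
Change = 10.6641 − 8.7895 = 1.87 K.

1.87 K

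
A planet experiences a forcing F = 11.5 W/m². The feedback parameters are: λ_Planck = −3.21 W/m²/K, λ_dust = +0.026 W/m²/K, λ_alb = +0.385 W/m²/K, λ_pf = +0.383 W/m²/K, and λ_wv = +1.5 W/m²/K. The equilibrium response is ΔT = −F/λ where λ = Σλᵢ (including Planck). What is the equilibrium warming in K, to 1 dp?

Net feedback parameter λ = (−3.21) + (+0.026) + (+0.385) + (+0.383) + (+1.5) = -0.916 W/m²/K.
ΔT = −F/λ = −11.5/(-0.916) = 12.6 K.

12.6 K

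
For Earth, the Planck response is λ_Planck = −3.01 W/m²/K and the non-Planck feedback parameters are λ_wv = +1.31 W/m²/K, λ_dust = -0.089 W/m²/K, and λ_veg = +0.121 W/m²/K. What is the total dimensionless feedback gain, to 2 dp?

0.45

Convert to gains: g_wv = 1.31/3.01 = 0.4352; g_dust = -0.089/3.01 = -0.02957; g_veg = 0.121/3.01 = 0.0402.
Total gain g = 0.44583.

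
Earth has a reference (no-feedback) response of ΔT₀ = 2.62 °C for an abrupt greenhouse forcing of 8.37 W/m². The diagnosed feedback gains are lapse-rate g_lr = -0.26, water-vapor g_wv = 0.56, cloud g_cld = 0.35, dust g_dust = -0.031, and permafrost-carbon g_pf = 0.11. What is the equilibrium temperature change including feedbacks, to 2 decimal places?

9.67 °C

Total gain g = -0.26 + 0.56 + 0.35 − 0.031 + 0.11 = 0.729.
Amplification A = 1/(1 − 0.729) = 3.69.
ΔT = 2.62 × 3.69 = 9.67 °C.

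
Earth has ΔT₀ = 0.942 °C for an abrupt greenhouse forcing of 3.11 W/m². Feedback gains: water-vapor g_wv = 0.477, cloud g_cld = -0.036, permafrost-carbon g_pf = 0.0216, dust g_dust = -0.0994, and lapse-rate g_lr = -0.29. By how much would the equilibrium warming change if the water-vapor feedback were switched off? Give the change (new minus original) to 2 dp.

Original: g = 0.0732, ΔT = 0.942/(1−0.0732) = 1.0164 °C.
Without water-vapor: g' = -0.4038, ΔT' = 0.942/(1+0.4038) = 0.6710 °C.
Change = 0.6710 − 1.0164 = -0.35 °C.

-0.35 °C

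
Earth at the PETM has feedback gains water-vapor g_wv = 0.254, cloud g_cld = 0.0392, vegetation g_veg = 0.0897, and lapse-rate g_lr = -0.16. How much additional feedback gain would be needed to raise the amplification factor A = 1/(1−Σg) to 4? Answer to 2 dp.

0.53

Current total gain = 0.2229.
Target gain for A = 4: g* = 1 − 1/4 = 0.75.
Additional gain needed = 0.75 − 0.2229 = 0.53.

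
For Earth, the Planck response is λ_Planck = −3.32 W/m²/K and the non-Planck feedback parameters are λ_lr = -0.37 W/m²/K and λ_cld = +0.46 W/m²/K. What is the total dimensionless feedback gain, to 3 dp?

Convert to gains: g_lr = -0.37/3.32 = -0.1114; g_cld = 0.46/3.32 = 0.1386.
Total gain g = 0.0272.

0.027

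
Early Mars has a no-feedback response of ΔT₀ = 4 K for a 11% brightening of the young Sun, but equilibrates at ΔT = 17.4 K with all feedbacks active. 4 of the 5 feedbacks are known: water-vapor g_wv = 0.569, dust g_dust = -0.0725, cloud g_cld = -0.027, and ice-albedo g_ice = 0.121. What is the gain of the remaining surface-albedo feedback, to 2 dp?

0.18

Amplification A = ΔT/ΔT₀ = 17.4/4 = 4.35.
Total gain g = 1 − 1/A = 1 − 1/4.35 = 0.7701.
Known gains sum to 0.569 − 0.0725 − 0.027 + 0.121 = 0.5905.
g_alb = 0.7701 − 0.5905 = 0.18.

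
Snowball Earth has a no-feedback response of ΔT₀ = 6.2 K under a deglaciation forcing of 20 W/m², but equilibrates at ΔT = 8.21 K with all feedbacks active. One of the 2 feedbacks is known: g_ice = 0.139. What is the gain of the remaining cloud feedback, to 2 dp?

0.11

Amplification A = ΔT/ΔT₀ = 8.21/6.2 = 1.324.
Total gain g = 1 − 1/A = 1 − 1/1.324 = 0.2447.
The known gain is 0.139.
g_cld = 0.2447 − 0.139 = 0.11.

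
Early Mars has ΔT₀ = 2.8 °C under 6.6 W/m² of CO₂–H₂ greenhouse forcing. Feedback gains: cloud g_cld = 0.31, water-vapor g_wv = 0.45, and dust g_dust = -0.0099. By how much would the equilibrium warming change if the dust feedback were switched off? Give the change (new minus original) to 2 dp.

Original: g = 0.7501, ΔT = 2.8/(1−0.7501) = 11.2045 °C.
Without dust: g' = 0.76, ΔT' = 2.8/(1−0.76) = 11.6667 °C.
Change = 11.6667 − 11.2045 = 0.46 °C.

0.46 °C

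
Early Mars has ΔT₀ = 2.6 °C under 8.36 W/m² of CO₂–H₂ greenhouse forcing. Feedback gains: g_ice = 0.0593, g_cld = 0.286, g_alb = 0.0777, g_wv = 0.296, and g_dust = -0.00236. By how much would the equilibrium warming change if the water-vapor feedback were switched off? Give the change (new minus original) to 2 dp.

-4.69 °C

Original: g = 0.71664, ΔT = 2.6/(1−0.71664) = 9.1756 °C.
Without water-vapor: g' = 0.42064, ΔT' = 2.6/(1−0.42064) = 4.4877 °C.
Change = 4.4877 − 9.1756 = -4.69 °C.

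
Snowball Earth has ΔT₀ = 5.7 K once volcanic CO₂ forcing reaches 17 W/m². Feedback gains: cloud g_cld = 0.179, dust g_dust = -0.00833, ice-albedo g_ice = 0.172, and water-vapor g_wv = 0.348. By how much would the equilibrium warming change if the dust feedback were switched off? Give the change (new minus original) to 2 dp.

Original: g = 0.69067, ΔT = 5.7/(1−0.69067) = 18.4269 K.
Without dust: g' = 0.699, ΔT' = 5.7/(1−0.699) = 18.9369 K.
Change = 18.9369 − 18.4269 = 0.51 K.

0.51 K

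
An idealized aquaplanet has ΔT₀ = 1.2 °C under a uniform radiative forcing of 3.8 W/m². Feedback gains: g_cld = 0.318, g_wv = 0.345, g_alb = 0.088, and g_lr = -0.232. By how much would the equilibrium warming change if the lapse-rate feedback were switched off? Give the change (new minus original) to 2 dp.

Original: g = 0.519, ΔT = 1.2/(1−0.519) = 2.4948 °C.
Without lapse-rate: g' = 0.751, ΔT' = 1.2/(1−0.751) = 4.8193 °C.
Change = 4.8193 − 2.4948 = 2.32 °C.

2.32 °C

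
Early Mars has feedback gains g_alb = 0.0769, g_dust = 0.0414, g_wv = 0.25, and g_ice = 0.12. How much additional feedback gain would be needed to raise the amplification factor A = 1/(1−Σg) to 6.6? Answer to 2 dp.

Current total gain = 0.4883.
Target gain for A = 6.6: g* = 1 − 1/6.6 = 0.8485.
Additional gain needed = 0.8485 − 0.4883 = 0.36.

0.36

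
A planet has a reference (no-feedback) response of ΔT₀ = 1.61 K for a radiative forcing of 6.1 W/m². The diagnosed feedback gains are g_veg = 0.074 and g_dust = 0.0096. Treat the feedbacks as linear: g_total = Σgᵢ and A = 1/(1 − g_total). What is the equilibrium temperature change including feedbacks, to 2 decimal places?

Total gain g = 0.074 + 0.0096 = 0.0836.
Amplification A = 1/(1 − 0.0836) = 1.091.
ΔT = 1.61 × 1.091 = 1.76 K.

1.76 K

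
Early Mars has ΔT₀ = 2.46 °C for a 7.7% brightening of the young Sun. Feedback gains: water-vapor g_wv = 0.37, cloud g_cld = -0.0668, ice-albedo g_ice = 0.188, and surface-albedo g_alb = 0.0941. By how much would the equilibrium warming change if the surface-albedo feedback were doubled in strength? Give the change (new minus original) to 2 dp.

Original: g = 0.5853, ΔT = 2.46/(1−0.5853) = 5.9320 °C.
With doubled surface-albedo: g' = 0.6794, ΔT' = 2.46/(1−0.6794) = 7.6731 °C.
Change = 7.6731 − 5.9320 = 1.74 °C.

1.74 °C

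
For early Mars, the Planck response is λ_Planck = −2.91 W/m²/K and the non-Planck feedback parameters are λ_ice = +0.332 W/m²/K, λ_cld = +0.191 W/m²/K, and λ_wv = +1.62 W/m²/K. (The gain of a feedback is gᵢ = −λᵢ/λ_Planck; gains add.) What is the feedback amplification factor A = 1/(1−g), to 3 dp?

3.794

Convert to gains: g_ice = 0.332/2.91 = 0.1141; g_cld = 0.191/2.91 = 0.06564; g_wv = 1.62/2.91 = 0.5567.
Total gain g = 0.73644.
A = 1/(1 − 0.73644) = 3.794.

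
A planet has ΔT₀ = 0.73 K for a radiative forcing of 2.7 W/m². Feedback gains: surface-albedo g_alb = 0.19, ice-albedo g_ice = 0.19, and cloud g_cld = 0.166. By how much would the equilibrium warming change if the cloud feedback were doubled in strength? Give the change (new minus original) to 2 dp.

0.93 K

Original: g = 0.546, ΔT = 0.73/(1−0.546) = 1.6079 K.
With doubled cloud: g' = 0.712, ΔT' = 0.73/(1−0.712) = 2.5347 K.
Change = 2.5347 − 1.6079 = 0.93 K.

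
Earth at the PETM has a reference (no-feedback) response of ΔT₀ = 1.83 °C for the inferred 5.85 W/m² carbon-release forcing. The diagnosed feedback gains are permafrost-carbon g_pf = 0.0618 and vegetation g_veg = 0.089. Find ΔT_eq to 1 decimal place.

Total gain g = 0.0618 + 0.089 = 0.1508.
Amplification A = 1/(1 − 0.1508) = 1.178.
ΔT = 1.83 × 1.178 = 2.2 °C.

2.2 °C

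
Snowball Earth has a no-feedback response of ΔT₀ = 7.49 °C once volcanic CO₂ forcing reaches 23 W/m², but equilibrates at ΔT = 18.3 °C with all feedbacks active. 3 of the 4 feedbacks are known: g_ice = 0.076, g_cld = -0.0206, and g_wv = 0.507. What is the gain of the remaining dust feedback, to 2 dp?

0.03

Amplification A = ΔT/ΔT₀ = 18.3/7.49 = 2.443.
Total gain g = 1 − 1/A = 1 − 1/2.443 = 0.5907.
Known gains sum to 0.076 − 0.0206 + 0.507 = 0.5624.
g_dust = 0.5907 − 0.5624 = 0.03.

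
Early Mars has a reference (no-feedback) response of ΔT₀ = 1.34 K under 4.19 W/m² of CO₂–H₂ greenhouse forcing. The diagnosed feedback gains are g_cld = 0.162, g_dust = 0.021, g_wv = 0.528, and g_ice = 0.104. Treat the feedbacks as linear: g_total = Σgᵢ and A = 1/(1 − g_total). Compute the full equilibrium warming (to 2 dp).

Total gain g = 0.162 + 0.021 + 0.528 + 0.104 = 0.815.
Amplification A = 1/(1 − 0.815) = 5.405.
ΔT = 1.34 × 5.405 = 7.24 K.

7.24 K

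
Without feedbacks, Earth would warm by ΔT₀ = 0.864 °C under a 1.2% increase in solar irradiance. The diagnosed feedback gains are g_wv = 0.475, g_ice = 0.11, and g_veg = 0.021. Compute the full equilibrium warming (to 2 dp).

Total gain g = 0.475 + 0.11 + 0.021 = 0.606.
Amplification A = 1/(1 − 0.606) = 2.538.
ΔT = 0.864 × 2.538 = 2.19 °C.

2.19 °C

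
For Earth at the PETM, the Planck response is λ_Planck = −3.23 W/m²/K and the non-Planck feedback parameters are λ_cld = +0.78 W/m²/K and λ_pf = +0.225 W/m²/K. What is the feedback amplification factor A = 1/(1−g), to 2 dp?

Convert to gains: g_cld = 0.78/3.23 = 0.2415; g_pf = 0.225/3.23 = 0.06966.
Total gain g = 0.31116.
A = 1/(1 − 0.31116) = 1.45.

1.45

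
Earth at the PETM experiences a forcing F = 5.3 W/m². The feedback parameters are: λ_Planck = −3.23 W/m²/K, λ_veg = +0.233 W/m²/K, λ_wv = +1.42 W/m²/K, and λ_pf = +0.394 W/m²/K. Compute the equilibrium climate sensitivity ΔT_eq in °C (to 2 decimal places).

Net feedback parameter λ = (−3.23) + (+0.233) + (+1.42) + (+0.394) = -1.183 W/m²/K.
ΔT = −F/λ = −5.3/(-1.183) = 4.48 °C.

4.48 °C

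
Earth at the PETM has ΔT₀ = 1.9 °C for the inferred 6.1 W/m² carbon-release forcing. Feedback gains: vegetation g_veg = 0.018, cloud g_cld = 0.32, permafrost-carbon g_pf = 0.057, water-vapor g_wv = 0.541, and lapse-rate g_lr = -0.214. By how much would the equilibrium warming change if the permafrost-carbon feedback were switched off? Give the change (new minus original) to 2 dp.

Original: g = 0.722, ΔT = 1.9/(1−0.722) = 6.8345 °C.
Without permafrost-carbon: g' = 0.665, ΔT' = 1.9/(1−0.665) = 5.6716 °C.
Change = 5.6716 − 6.8345 = -1.16 °C.

-1.16 °C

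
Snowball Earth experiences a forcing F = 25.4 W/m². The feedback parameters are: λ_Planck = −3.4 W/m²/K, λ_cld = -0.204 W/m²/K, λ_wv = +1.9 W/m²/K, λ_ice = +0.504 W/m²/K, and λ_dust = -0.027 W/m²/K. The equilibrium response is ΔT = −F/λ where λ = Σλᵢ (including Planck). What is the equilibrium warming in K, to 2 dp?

Net feedback parameter λ = (−3.4) + (-0.204) + (+1.9) + (+0.504) + (-0.027) = -1.227 W/m²/K.
ΔT = −F/λ = −25.4/(-1.227) = 20.70 K.

20.70 K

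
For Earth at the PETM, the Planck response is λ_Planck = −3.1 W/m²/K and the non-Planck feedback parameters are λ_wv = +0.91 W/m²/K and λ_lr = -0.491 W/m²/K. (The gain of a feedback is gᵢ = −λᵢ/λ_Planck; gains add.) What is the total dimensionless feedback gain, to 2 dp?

Convert to gains: g_wv = 0.91/3.1 = 0.2935; g_lr = -0.491/3.1 = -0.1584.
Total gain g = 0.1351.

0.14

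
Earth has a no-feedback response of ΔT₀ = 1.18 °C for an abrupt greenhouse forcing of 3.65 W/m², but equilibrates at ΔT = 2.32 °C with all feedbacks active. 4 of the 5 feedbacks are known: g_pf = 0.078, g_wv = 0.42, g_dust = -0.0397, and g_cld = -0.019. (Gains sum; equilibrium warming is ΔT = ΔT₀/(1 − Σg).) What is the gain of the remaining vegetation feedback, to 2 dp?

Amplification A = ΔT/ΔT₀ = 2.32/1.18 = 1.966.
Total gain g = 1 − 1/A = 1 − 1/1.966 = 0.4914.
Known gains sum to 0.078 + 0.42 − 0.0397 − 0.019 = 0.4393.
g_veg = 0.4914 − 0.4393 = 0.05.

0.05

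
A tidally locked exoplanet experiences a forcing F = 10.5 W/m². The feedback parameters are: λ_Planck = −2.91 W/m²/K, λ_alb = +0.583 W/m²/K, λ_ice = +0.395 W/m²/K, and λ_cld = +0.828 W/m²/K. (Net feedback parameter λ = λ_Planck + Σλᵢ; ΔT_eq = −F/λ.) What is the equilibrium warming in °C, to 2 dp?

Net feedback parameter λ = (−2.91) + (+0.583) + (+0.395) + (+0.828) = -1.104 W/m²/K.
ΔT = −F/λ = −10.5/(-1.104) = 9.51 °C.

9.51 °C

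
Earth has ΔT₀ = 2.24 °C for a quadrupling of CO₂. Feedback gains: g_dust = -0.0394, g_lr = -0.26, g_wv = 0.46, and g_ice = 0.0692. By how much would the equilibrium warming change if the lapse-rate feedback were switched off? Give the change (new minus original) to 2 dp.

Original: g = 0.2298, ΔT = 2.24/(1−0.2298) = 2.9083 °C.
Without lapse-rate: g' = 0.4898, ΔT' = 2.24/(1−0.4898) = 4.3904 °C.
Change = 4.3904 − 2.9083 = 1.48 °C.

1.48 °C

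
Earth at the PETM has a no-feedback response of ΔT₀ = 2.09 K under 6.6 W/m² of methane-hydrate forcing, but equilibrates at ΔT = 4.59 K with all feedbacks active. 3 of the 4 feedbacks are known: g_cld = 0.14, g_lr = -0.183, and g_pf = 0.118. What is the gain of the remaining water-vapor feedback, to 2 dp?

0.47

Amplification A = ΔT/ΔT₀ = 4.59/2.09 = 2.196.
Total gain g = 1 − 1/A = 1 − 1/2.196 = 0.5446.
Known gains sum to 0.14 − 0.183 + 0.118 = 0.075.
g_wv = 0.5446 − 0.075 = 0.47.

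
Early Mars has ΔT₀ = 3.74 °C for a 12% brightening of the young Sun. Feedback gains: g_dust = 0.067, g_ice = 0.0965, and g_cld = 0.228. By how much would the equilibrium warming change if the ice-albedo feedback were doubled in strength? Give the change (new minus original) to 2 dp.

1.16 °C

Original: g = 0.3915, ΔT = 3.74/(1−0.3915) = 6.1463 °C.
With doubled ice-albedo: g' = 0.488, ΔT' = 3.74/(1−0.488) = 7.3047 °C.
Change = 7.3047 − 6.1463 = 1.16 °C.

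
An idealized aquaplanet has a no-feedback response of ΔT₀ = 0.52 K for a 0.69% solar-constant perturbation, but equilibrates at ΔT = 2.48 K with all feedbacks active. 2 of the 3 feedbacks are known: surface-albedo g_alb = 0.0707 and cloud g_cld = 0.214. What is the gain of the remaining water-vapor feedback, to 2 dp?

0.51

Amplification A = ΔT/ΔT₀ = 2.48/0.52 = 4.769.
Total gain g = 1 − 1/A = 1 − 1/4.769 = 0.7903.
Known gains sum to 0.0707 + 0.214 = 0.2847.
g_wv = 0.7903 − 0.2847 = 0.51.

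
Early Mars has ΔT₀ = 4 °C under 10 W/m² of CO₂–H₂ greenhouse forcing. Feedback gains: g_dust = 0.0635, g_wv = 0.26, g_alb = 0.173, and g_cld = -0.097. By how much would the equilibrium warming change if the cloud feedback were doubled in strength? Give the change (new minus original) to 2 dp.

Original: g = 0.3995, ΔT = 4/(1−0.3995) = 6.6611 °C.
With doubled cloud: g' = 0.3025, ΔT' = 4/(1−0.3025) = 5.7348 °C.
Change = 5.7348 − 6.6611 = -0.93 °C.

-0.93 °C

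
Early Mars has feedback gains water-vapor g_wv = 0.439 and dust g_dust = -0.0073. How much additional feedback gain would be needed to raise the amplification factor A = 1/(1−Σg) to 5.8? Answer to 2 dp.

Current total gain = 0.4317.
Target gain for A = 5.8: g* = 1 − 1/5.8 = 0.8276.
Additional gain needed = 0.8276 − 0.4317 = 0.40.

0.40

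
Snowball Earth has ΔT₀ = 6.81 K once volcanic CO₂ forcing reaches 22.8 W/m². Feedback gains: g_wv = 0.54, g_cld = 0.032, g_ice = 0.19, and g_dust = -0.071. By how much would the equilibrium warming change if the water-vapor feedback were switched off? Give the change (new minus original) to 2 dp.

-14.02 K

Original: g = 0.691, ΔT = 6.81/(1−0.691) = 22.0388 K.
Without water-vapor: g' = 0.151, ΔT' = 6.81/(1−0.151) = 8.0212 K.
Change = 8.0212 − 22.0388 = -14.02 K.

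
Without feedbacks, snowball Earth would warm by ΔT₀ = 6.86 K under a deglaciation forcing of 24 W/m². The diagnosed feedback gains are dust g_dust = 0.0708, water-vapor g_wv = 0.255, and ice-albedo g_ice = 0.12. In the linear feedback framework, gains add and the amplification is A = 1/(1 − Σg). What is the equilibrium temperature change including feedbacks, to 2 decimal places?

12.38 K

Total gain g = 0.0708 + 0.255 + 0.12 = 0.4458.
Amplification A = 1/(1 − 0.4458) = 1.804.
ΔT = 6.86 × 1.804 = 12.38 K.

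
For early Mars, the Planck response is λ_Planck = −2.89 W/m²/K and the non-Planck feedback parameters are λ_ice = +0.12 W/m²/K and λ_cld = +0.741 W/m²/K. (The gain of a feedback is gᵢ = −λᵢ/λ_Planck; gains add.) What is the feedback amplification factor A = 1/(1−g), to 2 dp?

Convert to gains: g_ice = 0.12/2.89 = 0.04152; g_cld = 0.741/2.89 = 0.2564.
Total gain g = 0.29792.
A = 1/(1 − 0.29792) = 1.42.

1.42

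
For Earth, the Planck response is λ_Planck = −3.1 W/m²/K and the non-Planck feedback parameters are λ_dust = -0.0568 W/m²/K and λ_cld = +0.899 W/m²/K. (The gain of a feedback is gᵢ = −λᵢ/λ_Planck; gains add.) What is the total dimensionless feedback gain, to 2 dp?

Convert to gains: g_dust = -0.0568/3.1 = -0.01832; g_cld = 0.899/3.1 = 0.29.
Total gain g = 0.27168.

0.27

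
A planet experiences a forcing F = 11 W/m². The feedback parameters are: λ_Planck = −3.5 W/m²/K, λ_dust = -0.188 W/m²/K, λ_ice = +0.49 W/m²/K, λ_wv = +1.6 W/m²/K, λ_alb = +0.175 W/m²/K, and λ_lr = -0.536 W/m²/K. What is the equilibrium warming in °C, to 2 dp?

5.62 °C

Net feedback parameter λ = (−3.5) + (-0.188) + (+0.49) + (+1.6) + (+0.175) + (-0.536) = -1.959 W/m²/K.
ΔT = −F/λ = −11/(-1.959) = 5.62 °C.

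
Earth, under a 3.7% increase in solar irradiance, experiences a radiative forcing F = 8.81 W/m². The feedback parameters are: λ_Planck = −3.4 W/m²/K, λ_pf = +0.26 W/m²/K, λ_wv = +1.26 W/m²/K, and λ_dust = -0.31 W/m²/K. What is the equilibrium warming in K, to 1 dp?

Net feedback parameter λ = (−3.4) + (+0.26) + (+1.26) + (-0.31) = -2.19 W/m²/K.
ΔT = −F/λ = −8.81/(-2.19) = 4.0 K.

4.0 K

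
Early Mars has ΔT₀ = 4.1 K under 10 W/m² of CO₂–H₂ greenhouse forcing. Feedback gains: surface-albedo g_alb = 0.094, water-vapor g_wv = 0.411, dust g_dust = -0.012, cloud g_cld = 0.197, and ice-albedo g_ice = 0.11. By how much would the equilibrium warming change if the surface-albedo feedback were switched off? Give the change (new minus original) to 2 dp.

Original: g = 0.8, ΔT = 4.1/(1−0.8) = 20.5000 K.
Without surface-albedo: g' = 0.706, ΔT' = 4.1/(1−0.706) = 13.9456 K.
Change = 13.9456 − 20.5000 = -6.55 K.

-6.55 K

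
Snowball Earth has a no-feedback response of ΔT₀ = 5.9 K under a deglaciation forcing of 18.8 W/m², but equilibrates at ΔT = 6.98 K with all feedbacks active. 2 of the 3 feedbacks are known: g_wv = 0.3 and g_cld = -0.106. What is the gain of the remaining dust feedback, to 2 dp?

-0.04

Amplification A = ΔT/ΔT₀ = 6.98/5.9 = 1.183.
Total gain g = 1 − 1/A = 1 − 1/1.183 = 0.1547.
Known gains sum to 0.3 − 0.106 = 0.194.
g_dust = 0.1547 − 0.194 = -0.04.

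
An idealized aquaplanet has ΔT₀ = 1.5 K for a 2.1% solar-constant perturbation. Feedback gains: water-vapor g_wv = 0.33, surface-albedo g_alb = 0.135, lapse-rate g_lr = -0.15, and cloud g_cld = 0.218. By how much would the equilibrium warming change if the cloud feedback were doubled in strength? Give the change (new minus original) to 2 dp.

2.81 K

Original: g = 0.533, ΔT = 1.5/(1−0.533) = 3.2120 K.
With doubled cloud: g' = 0.751, ΔT' = 1.5/(1−0.751) = 6.0241 K.
Change = 6.0241 − 3.2120 = 2.81 K.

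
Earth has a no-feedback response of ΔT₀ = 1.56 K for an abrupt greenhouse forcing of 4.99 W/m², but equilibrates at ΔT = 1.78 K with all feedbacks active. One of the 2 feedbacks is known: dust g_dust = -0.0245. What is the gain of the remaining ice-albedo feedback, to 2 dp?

Amplification A = ΔT/ΔT₀ = 1.78/1.56 = 1.141.
Total gain g = 1 − 1/A = 1 − 1/1.141 = 0.1236.
The known gain is -0.0245.
g_ice = 0.1236 + 0.0245 = 0.15.

0.15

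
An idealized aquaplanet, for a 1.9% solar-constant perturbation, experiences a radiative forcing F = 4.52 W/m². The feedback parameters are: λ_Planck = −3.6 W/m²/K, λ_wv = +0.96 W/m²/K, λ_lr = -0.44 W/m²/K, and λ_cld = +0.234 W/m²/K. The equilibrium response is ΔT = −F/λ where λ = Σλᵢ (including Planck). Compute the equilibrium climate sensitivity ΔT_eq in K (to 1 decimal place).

Net feedback parameter λ = (−3.6) + (+0.96) + (-0.44) + (+0.234) = -2.846 W/m²/K.
ΔT = −F/λ = −4.52/(-2.846) = 1.6 K.

1.6 K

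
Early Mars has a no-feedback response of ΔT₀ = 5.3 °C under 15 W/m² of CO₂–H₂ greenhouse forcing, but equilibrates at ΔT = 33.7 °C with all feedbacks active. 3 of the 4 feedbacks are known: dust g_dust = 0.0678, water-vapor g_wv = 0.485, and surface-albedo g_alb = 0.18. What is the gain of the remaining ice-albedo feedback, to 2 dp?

0.11

Amplification A = ΔT/ΔT₀ = 33.7/5.3 = 6.358.
Total gain g = 1 − 1/A = 1 − 1/6.358 = 0.8427.
Known gains sum to 0.0678 + 0.485 + 0.18 = 0.7328.
g_ice = 0.8427 − 0.7328 = 0.11.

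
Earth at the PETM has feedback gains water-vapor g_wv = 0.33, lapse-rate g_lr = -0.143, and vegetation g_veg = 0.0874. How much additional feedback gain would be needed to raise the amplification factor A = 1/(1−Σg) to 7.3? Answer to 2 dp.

Current total gain = 0.2744.
Target gain for A = 7.3: g* = 1 − 1/7.3 = 0.863.
Additional gain needed = 0.863 − 0.2744 = 0.59.

0.59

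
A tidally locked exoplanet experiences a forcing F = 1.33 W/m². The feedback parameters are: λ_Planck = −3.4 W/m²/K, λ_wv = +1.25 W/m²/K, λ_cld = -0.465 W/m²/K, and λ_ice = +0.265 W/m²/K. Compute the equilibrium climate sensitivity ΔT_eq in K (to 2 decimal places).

0.57 K

Net feedback parameter λ = (−3.4) + (+1.25) + (-0.465) + (+0.265) = -2.35 W/m²/K.
ΔT = −F/λ = −1.33/(-2.35) = 0.57 K.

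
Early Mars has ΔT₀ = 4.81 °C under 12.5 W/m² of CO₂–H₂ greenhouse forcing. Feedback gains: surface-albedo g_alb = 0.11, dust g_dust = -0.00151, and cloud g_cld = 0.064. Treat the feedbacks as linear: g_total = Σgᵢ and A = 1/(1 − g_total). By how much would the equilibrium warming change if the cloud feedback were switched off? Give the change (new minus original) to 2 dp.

-0.42 °C

Original: g = 0.17249, ΔT = 4.81/(1−0.17249) = 5.8126 °C.
Without cloud: g' = 0.10849, ΔT' = 4.81/(1−0.10849) = 5.3953 °C.
Change = 5.3953 − 5.8126 = -0.42 °C.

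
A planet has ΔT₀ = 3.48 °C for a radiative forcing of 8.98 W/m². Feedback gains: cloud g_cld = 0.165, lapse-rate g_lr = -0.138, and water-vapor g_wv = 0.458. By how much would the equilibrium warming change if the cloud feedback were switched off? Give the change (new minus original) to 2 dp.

Original: g = 0.485, ΔT = 3.48/(1−0.485) = 6.7573 °C.
Without cloud: g' = 0.32, ΔT' = 3.48/(1−0.32) = 5.1176 °C.
Change = 5.1176 − 6.7573 = -1.64 °C.

-1.64 °C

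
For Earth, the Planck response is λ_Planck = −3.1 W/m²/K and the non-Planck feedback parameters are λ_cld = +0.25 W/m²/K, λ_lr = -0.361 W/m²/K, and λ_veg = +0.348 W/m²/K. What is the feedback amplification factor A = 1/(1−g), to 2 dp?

1.08

Convert to gains: g_cld = 0.25/3.1 = 0.08065; g_lr = -0.361/3.1 = -0.1165; g_veg = 0.348/3.1 = 0.1123.
Total gain g = 0.07645.
A = 1/(1 − 0.07645) = 1.08.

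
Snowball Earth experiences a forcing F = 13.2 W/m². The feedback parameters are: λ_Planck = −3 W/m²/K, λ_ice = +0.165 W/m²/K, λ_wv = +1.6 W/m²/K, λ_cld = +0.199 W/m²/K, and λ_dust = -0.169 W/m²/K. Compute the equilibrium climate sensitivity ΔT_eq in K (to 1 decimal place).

Net feedback parameter λ = (−3) + (+0.165) + (+1.6) + (+0.199) + (-0.169) = -1.205 W/m²/K.
ΔT = −F/λ = −13.2/(-1.205) = 11.0 K.

11.0 K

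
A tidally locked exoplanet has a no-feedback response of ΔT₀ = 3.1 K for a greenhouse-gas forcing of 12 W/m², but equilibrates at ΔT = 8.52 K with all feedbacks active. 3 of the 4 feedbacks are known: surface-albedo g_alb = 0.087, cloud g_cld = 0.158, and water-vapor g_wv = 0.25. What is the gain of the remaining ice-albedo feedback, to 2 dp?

0.14

Amplification A = ΔT/ΔT₀ = 8.52/3.1 = 2.748.
Total gain g = 1 − 1/A = 1 − 1/2.748 = 0.6361.
Known gains sum to 0.087 + 0.158 + 0.25 = 0.495.
g_ice = 0.6361 − 0.495 = 0.14.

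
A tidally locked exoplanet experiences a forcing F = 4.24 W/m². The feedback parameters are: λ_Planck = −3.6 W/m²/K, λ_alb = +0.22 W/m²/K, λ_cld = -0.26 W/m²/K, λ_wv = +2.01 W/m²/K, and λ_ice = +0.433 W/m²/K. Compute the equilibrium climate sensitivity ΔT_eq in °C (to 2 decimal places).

3.54 °C

Net feedback parameter λ = (−3.6) + (+0.22) + (-0.26) + (+2.01) + (+0.433) = -1.197 W/m²/K.
ΔT = −F/λ = −4.24/(-1.197) = 3.54 °C.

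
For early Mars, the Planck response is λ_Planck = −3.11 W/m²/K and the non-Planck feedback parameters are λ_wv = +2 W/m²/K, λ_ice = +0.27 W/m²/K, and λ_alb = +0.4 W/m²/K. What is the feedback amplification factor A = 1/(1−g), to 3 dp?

Convert to gains: g_wv = 2/3.11 = 0.6431; g_ice = 0.27/3.11 = 0.08682; g_alb = 0.4/3.11 = 0.1286.
Total gain g = 0.85852.
A = 1/(1 − 0.85852) = 7.068.

7.068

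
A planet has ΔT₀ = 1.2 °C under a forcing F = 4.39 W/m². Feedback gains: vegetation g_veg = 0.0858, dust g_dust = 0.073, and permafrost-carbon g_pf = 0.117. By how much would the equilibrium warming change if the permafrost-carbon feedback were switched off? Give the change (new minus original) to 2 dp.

Original: g = 0.2758, ΔT = 1.2/(1−0.2758) = 1.6570 °C.
Without permafrost-carbon: g' = 0.1588, ΔT' = 1.2/(1−0.1588) = 1.4265 °C.
Change = 1.4265 − 1.6570 = -0.23 °C.

-0.23 °C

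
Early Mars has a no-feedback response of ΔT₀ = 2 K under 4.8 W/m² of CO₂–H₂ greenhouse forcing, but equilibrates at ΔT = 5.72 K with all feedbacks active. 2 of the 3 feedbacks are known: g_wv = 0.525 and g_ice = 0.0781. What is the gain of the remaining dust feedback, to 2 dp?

0.05

Amplification A = ΔT/ΔT₀ = 5.72/2 = 2.86.
Total gain g = 1 − 1/A = 1 − 1/2.86 = 0.6503.
Known gains sum to 0.525 + 0.0781 = 0.6031.
g_dust = 0.6503 − 0.6031 = 0.05.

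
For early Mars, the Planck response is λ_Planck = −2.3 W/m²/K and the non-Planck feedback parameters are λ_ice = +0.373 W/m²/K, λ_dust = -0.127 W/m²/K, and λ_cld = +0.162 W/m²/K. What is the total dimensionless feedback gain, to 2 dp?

0.18

Convert to gains: g_ice = 0.373/2.3 = 0.1622; g_dust = -0.127/2.3 = -0.05522; g_cld = 0.162/2.3 = 0.07043.
Total gain g = 0.17741.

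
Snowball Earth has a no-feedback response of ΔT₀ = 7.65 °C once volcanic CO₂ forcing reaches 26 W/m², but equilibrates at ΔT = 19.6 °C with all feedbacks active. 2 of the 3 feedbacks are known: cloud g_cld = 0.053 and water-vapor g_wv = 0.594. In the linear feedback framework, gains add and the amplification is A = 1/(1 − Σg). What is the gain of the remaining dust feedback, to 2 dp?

-0.04

Amplification A = ΔT/ΔT₀ = 19.6/7.65 = 2.562.
Total gain g = 1 − 1/A = 1 − 1/2.562 = 0.6097.
Known gains sum to 0.053 + 0.594 = 0.647.
g_dust = 0.6097 − 0.647 = -0.04.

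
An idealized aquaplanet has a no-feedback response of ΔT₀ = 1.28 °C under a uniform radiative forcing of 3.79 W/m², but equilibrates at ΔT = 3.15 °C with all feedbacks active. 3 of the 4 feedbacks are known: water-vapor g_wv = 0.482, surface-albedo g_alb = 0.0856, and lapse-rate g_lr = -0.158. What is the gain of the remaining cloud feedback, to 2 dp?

0.18

Amplification A = ΔT/ΔT₀ = 3.15/1.28 = 2.461.
Total gain g = 1 − 1/A = 1 − 1/2.461 = 0.5937.
Known gains sum to 0.482 + 0.0856 − 0.158 = 0.4096.
g_cld = 0.5937 − 0.4096 = 0.18.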